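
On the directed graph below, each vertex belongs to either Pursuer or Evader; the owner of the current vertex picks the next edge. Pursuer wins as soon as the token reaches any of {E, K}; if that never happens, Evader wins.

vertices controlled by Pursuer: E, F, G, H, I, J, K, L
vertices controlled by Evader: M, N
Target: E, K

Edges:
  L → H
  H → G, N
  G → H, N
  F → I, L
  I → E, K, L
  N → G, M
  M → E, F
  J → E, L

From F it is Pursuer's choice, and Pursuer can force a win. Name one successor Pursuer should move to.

A0 = {E, K}
A1: add {I, J} — I (Pursuer) has I→E; J (Pursuer) has J→E.
A2: add {F} — F (Pursuer) has F→I.
A3: add {M} — M (Evader): all of {E, F} already in.
A4 = A3; e.g. G (Pursuer) has no edge into A3. Fixed point.
From F, successor I is in the attractor (rank 1); the other successor L is not.

I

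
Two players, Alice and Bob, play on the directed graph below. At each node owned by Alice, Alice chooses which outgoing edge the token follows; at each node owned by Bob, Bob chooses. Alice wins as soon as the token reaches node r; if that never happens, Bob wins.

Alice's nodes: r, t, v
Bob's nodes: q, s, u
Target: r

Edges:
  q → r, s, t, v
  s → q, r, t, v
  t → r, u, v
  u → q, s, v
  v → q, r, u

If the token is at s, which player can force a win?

Bob

A0 = {r}
A1: add {t, v} — t (Alice) has t→r; v (Alice) has v→r.
A2 = A1; e.g. q (Bob) can still go to s. Fixed point.
s never enters the attractor, so Bob can avoid the target forever.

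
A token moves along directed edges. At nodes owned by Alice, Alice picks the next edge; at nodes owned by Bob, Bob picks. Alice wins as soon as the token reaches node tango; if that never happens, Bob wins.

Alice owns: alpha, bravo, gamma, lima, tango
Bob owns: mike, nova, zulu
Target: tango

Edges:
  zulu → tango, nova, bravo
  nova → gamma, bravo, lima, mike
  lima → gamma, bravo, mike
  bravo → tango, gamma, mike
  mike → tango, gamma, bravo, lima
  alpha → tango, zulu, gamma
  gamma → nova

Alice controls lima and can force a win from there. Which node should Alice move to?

A0 = {tango}
A1: add {alpha, bravo} — bravo (Alice) has bravo→tango; alpha (Alice) has alpha→tango.
A2: add {lima} — lima (Alice) has lima→bravo.
A3 = A2; e.g. nova (Bob) can still go to gamma. Fixed point.
From lima, successor bravo is in the attractor (rank 1); the other successors gamma, mike are not.

bravo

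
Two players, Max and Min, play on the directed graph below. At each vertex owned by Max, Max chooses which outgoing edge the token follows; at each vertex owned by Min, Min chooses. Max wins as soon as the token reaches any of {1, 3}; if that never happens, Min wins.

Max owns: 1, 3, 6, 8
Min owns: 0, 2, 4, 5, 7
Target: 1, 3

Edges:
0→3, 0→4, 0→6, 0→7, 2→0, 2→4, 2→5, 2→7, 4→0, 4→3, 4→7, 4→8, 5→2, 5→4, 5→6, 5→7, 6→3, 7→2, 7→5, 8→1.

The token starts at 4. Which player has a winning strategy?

A0 = {1, 3}
A1: add {6, 8} — 6 (Max) has 6→3; 8 (Max) has 8→1.
A2 = A1; e.g. 0 (Min) can still go to 4. Fixed point.
4 never enters the attractor, so Min can avoid the target forever.

Min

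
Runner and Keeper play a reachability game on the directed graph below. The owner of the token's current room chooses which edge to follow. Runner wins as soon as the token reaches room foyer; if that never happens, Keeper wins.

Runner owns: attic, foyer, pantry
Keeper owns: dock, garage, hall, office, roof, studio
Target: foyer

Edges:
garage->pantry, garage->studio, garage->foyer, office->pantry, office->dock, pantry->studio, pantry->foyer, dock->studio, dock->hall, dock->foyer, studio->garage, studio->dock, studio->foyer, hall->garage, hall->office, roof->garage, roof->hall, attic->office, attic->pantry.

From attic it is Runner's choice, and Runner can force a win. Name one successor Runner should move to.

A0 = {foyer}
A1: add {pantry} — pantry (Runner) has pantry→foyer.
A2: add {attic} — attic (Runner) has attic→pantry.
A3 = A2; e.g. garage (Keeper) can still go to studio. Fixed point.
From attic, successor pantry is in the attractor (rank 1); the other successor office is not.

pantry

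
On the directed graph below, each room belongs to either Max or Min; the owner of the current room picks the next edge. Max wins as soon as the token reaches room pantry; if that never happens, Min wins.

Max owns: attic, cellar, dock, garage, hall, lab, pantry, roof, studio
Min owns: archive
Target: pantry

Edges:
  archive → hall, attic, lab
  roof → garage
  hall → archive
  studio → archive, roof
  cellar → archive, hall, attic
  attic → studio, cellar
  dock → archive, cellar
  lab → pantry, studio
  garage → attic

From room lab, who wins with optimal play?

A0 = {pantry}
A1: add {lab} — lab (Max) has lab→pantry.
A2 = A1; e.g. archive (Min) can still go to hall. Fixed point.
lab ∈ A1, so Max can force the target.

Max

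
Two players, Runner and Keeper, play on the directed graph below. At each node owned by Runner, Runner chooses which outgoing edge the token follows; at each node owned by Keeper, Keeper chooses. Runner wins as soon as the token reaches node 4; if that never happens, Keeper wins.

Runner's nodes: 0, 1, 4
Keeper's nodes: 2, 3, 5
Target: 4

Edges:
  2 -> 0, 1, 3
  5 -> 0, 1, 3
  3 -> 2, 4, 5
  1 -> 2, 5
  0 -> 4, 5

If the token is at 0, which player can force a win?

A0 = {4}
A1: add {0} — 0 (Runner) has 0→4.
A2 = A1; e.g. 1 (Runner) has no edge into A1. Fixed point.
0 ∈ A1, so Runner can force the target.

Runner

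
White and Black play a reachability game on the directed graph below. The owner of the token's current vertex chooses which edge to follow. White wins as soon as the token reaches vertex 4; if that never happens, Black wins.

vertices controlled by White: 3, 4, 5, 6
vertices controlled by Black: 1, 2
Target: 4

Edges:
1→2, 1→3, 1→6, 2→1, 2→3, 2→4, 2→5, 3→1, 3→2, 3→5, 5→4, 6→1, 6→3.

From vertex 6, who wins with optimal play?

White

A0 = {4}
A1: add {5} — 5 (White) has 5→4.
A2: add {3} — 3 (White) has 3→5.
A3: add {6} — 6 (White) has 6→3.
A4 = A3; e.g. 1 (Black) can still go to 2. Fixed point.
6 ∈ A3, so White can force the target.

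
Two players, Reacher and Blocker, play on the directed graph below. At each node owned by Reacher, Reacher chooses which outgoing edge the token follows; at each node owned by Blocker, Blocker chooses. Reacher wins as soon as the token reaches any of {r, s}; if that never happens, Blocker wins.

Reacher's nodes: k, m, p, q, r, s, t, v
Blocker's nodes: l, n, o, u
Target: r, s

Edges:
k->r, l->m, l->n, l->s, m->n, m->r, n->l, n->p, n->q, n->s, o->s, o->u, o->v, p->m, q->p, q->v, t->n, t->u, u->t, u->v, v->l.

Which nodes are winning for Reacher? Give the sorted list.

k, m, p, q, r, s

A0 = {r, s}
A1: add {k, m} — k (Reacher) has k→r; m (Reacher) has m→r.
A2: add {p} — p (Reacher) has p→m.
A3: add {q} — q (Reacher) has q→p.
A4 = A3; e.g. l (Blocker) can still go to n. Fixed point.
Reacher's winning region = {k, m, p, q, r, s}.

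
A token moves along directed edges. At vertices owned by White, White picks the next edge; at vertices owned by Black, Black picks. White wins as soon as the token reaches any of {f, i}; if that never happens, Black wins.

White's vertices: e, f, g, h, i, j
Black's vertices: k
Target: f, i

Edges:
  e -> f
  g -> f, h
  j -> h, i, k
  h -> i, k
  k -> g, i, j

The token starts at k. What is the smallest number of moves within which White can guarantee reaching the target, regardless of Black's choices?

A0 = {f, i}
A1: add {e, g, h, j} — e (White) has e→f; g (White) has g→f; h (White) has h→i; j (White) has j→i.
A2: add {k} — k (Black): all of {g, i, j} already in.
A2 = all vertices. Fixed point.
k enters the attractor at level 2, so White can force the target in 2 moves from there.

2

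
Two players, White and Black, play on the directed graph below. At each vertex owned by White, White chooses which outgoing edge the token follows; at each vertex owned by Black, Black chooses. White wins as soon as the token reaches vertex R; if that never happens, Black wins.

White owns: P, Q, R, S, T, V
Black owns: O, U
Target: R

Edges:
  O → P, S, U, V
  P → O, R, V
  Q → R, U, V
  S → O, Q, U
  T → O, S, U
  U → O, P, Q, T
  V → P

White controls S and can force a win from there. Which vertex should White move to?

Q

A0 = {R}
A1: add {P, Q} — P (White) has P→R; Q (White) has Q→R.
A2: add {S, V} — S (White) has S→Q; V (White) has V→P.
A3: add {T} — T (White) has T→S.
A4 = A3; e.g. O (Black) can still go to U. Fixed point.
From S, successor Q is in the attractor (rank 1); the other successors O, U are not.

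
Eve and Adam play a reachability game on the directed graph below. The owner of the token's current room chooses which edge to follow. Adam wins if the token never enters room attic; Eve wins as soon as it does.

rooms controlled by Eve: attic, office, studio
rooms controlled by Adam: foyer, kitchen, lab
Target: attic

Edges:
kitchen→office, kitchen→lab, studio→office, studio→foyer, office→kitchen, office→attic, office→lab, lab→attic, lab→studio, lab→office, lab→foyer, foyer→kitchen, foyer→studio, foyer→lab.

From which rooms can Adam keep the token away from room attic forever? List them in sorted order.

A0 = {attic}
A1: add {office} — office (Eve) has office→attic.
A2: add {studio} — studio (Eve) has studio→office.
A3 = A2; e.g. kitchen (Adam) can still go to lab. Fixed point.
Eve's attractor = {attic, office, studio}; Adam avoids the target exactly from the complement.

foyer, kitchen, lab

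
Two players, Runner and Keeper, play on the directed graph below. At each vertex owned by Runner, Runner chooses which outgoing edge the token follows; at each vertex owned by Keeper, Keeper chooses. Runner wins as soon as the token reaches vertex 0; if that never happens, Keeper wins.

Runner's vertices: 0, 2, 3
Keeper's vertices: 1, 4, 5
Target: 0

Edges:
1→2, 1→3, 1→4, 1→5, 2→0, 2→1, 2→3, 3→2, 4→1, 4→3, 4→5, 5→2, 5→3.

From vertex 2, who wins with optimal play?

Runner

A0 = {0}
A1: add {2} — 2 (Runner) has 2→0.
2 ∈ A1, so Runner can force the target.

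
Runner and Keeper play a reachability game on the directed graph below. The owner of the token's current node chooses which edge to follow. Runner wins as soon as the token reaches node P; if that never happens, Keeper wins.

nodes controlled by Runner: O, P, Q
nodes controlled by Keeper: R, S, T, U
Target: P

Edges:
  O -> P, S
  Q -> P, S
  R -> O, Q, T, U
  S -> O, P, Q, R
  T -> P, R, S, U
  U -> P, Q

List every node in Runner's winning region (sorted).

A0 = {P}
A1: add {O, Q} — O (Runner) has O→P; Q (Runner) has Q→P.
A2: add {U} — U (Keeper): all of {P, Q} already in.
A3 = A2; e.g. R (Keeper) can still go to T. Fixed point.
Runner's winning region = {O, P, Q, U}.

O, P, Q, U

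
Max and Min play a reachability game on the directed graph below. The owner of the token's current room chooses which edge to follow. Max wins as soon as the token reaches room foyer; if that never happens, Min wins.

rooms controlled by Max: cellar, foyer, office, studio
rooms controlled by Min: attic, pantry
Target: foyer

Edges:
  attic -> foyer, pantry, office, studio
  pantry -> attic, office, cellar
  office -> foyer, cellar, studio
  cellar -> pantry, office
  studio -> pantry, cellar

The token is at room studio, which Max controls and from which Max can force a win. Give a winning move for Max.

cellar

A0 = {foyer}
A1: add {office} — office (Max) has office→foyer.
A2: add {cellar} — cellar (Max) has cellar→office.
A3: add {studio} — studio (Max) has studio→cellar.
A4 = A3; e.g. attic (Min) can still go to pantry. Fixed point.
From studio, successor cellar is in the attractor (rank 2); the other successor pantry is not.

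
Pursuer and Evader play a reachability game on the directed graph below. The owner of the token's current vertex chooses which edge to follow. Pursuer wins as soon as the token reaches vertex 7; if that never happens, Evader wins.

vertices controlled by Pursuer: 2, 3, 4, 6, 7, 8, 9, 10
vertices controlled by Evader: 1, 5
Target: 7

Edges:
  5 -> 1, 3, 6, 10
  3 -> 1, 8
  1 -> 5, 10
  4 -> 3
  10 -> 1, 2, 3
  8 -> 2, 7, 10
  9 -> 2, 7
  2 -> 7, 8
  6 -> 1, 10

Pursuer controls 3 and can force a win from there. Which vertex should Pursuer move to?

A0 = {7}
A1: add {2, 8, 9} — 2 (Pursuer) has 2→7; 8 (Pursuer) has 8→7; 9 (Pursuer) has 9→7.
A2: add {3, 10} — 3 (Pursuer) has 3→8; 10 (Pursuer) has 10→2.
A3: add {4, 6} — 4 (Pursuer) has 4→3; 6 (Pursuer) has 6→10.
A4 = A3; e.g. 1 (Evader) can still go to 5. Fixed point.
From 3, successor 8 is in the attractor (rank 1); the other successor 1 is not.

8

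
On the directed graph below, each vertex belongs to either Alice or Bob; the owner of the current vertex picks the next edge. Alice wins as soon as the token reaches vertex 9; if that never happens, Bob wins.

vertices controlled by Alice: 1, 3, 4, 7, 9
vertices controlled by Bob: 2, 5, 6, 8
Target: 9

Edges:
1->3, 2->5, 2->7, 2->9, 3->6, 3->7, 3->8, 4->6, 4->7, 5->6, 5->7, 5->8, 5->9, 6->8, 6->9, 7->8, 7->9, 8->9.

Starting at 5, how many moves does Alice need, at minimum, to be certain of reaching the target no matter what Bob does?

A0 = {9}
A1: add {7, 8} — 7 (Alice) has 7→9; 8 (Bob): all of {9} already in.
A2: add {3, 4, 6} — 3 (Alice) has 3→7; 4 (Alice) has 4→7; 6 (Bob): all of {8, 9} already in.
A3: add {1, 5} — 1 (Alice) has 1→3; 5 (Bob): all of {6, 7, 8, 9} already in.
5 enters the attractor at level 3, so Alice can force the target in 3 moves from there.

3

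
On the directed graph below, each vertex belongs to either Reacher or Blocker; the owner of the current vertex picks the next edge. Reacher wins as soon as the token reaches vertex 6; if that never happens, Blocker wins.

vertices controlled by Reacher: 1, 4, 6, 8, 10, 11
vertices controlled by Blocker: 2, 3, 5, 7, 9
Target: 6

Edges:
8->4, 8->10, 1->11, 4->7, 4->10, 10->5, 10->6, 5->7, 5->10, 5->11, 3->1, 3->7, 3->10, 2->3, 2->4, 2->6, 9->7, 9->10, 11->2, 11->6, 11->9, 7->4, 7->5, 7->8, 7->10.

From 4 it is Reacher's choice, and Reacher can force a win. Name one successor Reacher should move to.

10

A0 = {6}
A1: add {10, 11} — 10 (Reacher) has 10→6; 11 (Reacher) has 11→6.
A2: add {1, 4, 8} — 1 (Reacher) has 1→11; 4 (Reacher) has 4→10; 8 (Reacher) has 8→10.
A3 = A2; e.g. 2 (Blocker) can still go to 3. Fixed point.
From 4, successor 10 is in the attractor (rank 1); the other successor 7 is not.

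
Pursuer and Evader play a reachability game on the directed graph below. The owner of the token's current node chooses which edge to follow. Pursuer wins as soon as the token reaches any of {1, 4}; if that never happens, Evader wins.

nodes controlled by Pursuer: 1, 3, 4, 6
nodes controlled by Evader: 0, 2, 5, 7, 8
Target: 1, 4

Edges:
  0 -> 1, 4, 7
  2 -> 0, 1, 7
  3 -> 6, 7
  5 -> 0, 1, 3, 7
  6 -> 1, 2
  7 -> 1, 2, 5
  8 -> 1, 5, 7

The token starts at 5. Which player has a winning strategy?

Evader

A0 = {1, 4}
A1: add {6} — 6 (Pursuer) has 6→1.
A2: add {3} — 3 (Pursuer) has 3→6.
A3 = A2; e.g. 0 (Evader) can still go to 7. Fixed point.
5 never enters the attractor, so Evader can avoid the target forever.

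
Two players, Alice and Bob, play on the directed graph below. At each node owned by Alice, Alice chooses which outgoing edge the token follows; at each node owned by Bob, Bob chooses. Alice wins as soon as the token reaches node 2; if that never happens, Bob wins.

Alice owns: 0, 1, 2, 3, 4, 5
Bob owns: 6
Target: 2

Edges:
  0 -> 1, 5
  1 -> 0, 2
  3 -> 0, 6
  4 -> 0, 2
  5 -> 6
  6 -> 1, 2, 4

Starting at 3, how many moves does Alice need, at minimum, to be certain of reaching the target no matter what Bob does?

3

A0 = {2}
A1: add {1, 4} — 1 (Alice) has 1→2; 4 (Alice) has 4→2.
A2: add {0, 6} — 0 (Alice) has 0→1; 6 (Bob): all of {1, 2, 4} already in.
A3: add {3, 5} — 3 (Alice) has 3→0; 5 (Alice) has 5→6.
A3 = all vertices. Fixed point.
3 enters the attractor at level 3, so Alice can force the target in 3 moves from there.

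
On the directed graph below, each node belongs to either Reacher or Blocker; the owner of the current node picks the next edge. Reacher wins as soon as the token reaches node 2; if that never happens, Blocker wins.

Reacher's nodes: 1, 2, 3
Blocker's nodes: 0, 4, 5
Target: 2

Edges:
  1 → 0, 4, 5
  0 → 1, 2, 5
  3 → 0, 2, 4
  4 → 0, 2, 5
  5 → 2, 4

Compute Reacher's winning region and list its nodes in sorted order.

A0 = {2}
A1: add {3} — 3 (Reacher) has 3→2.
A2 = A1; e.g. 0 (Blocker) can still go to 1. Fixed point.
Reacher's winning region = {2, 3}.

2, 3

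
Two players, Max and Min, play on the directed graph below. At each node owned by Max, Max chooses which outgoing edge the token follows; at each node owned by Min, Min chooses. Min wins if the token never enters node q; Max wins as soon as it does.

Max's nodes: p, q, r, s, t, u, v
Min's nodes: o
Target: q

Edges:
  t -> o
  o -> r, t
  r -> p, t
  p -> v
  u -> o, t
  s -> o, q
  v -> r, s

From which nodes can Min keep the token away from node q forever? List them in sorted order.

A0 = {q}
A1: add {s} — s (Max) has s→q.
A2: add {v} — v (Max) has v→s.
A3: add {p} — p (Max) has p→v.
A4: add {r} — r (Max) has r→p.
A5 = A4; e.g. o (Min) can still go to t. Fixed point.
Max's attractor = {p, q, r, s, v}; Min avoids the target exactly from the complement.

o, t, u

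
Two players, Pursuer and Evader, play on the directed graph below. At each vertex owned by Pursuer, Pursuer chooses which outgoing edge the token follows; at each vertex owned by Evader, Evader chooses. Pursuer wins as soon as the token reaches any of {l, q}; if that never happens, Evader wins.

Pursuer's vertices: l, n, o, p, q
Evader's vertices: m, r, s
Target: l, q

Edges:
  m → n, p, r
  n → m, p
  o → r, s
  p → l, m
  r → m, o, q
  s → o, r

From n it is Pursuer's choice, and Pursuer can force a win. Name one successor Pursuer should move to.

p

A0 = {l, q}
A1: add {p} — p (Pursuer) has p→l.
A2: add {n} — n (Pursuer) has n→p.
A3 = A2; e.g. m (Evader) can still go to r. Fixed point.
From n, successor p is in the attractor (rank 1); the other successor m is not.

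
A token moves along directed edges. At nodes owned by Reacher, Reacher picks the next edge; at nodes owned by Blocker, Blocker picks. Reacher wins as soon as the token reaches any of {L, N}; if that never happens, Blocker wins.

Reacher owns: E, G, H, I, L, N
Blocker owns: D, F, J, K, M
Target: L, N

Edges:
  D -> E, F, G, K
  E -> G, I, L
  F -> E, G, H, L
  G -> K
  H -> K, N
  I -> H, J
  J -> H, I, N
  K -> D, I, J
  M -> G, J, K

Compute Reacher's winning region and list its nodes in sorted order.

A0 = {L, N}
A1: add {E, H} — E (Reacher) has E→L; H (Reacher) has H→N.
A2: add {I} — I (Reacher) has I→H.
A3: add {J} — J (Blocker): all of {H, I, N} already in.
A4 = A3; e.g. D (Blocker) can still go to F. Fixed point.
Reacher's winning region = {E, H, I, J, L, N}.

E, H, I, J, L, N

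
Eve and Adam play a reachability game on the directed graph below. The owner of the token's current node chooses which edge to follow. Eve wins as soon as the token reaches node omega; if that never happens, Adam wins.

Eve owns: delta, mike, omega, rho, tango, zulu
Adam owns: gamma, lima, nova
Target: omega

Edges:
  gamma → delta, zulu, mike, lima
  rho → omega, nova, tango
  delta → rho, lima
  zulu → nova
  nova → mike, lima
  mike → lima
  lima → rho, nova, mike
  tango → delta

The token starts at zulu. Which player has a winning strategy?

Adam

A0 = {omega}
A1: add {rho} — rho (Eve) has rho→omega.
A2: add {delta} — delta (Eve) has delta→rho.
A3: add {tango} — tango (Eve) has tango→delta.
A4 = A3; e.g. gamma (Adam) can still go to zulu. Fixed point.
zulu never enters the attractor, so Adam can avoid the target forever.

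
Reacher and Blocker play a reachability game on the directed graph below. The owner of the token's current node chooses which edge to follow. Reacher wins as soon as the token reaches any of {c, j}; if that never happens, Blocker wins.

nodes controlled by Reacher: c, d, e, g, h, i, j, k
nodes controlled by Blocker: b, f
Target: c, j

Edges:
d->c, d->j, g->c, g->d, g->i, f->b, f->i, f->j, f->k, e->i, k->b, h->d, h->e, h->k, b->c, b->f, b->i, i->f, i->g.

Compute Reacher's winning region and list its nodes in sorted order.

c, d, e, g, h, i, j

A0 = {c, j}
A1: add {d, g} — d (Reacher) has d→c; g (Reacher) has g→c.
A2: add {h, i} — h (Reacher) has h→d; i (Reacher) has i→g.
A3: add {e} — e (Reacher) has e→i.
A4 = A3; e.g. b (Blocker) can still go to f. Fixed point.
Reacher's winning region = {c, d, e, g, h, i, j}.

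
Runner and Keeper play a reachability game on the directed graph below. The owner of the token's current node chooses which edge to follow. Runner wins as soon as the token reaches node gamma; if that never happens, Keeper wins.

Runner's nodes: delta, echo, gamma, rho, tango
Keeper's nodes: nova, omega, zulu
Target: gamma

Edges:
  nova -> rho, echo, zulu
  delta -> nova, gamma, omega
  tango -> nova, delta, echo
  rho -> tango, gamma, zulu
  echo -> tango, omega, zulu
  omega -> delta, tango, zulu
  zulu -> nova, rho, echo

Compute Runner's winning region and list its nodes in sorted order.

delta, echo, gamma, rho, tango

A0 = {gamma}
A1: add {delta, rho} — delta (Runner) has delta→gamma; rho (Runner) has rho→gamma.
A2: add {tango} — tango (Runner) has tango→delta.
A3: add {echo} — echo (Runner) has echo→tango.
A4 = A3; e.g. nova (Keeper) can still go to zulu. Fixed point.
Runner's winning region = {delta, echo, gamma, rho, tango}.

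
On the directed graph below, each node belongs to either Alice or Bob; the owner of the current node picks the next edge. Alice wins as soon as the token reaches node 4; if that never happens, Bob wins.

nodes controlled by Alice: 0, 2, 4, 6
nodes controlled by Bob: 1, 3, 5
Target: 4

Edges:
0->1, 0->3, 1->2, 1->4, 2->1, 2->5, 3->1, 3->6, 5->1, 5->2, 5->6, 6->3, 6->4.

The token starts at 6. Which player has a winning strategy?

A0 = {4}
A1: add {6} — 6 (Alice) has 6→4.
A2 = A1; e.g. 0 (Alice) has no edge into A1. Fixed point.
6 ∈ A1, so Alice can force the target.

Alice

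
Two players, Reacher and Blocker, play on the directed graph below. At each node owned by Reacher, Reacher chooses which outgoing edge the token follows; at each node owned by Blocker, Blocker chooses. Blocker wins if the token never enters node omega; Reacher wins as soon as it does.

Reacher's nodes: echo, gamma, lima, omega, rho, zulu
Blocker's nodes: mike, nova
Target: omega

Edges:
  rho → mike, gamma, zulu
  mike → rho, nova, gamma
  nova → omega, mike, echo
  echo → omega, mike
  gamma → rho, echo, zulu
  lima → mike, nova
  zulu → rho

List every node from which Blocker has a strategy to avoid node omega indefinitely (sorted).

lima, mike, nova

A0 = {omega}
A1: add {echo} — echo (Reacher) has echo→omega.
A2: add {gamma} — gamma (Reacher) has gamma→echo.
A3: add {rho} — rho (Reacher) has rho→gamma.
A4: add {zulu} — zulu (Reacher) has zulu→rho.
A5 = A4; e.g. mike (Blocker) can still go to nova. Fixed point.
Reacher's attractor = {echo, gamma, omega, rho, zulu}; Blocker avoids the target exactly from the complement.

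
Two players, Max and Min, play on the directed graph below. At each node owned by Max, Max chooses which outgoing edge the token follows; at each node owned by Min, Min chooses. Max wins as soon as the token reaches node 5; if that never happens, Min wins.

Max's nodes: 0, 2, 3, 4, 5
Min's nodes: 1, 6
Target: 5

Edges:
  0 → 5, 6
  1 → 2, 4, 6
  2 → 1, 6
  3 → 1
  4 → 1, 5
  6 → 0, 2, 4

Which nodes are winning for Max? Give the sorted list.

A0 = {5}
A1: add {0, 4} — 0 (Max) has 0→5; 4 (Max) has 4→5.
A2 = A1; e.g. 1 (Min) can still go to 2. Fixed point.
Max's winning region = {0, 4, 5}.

0, 4, 5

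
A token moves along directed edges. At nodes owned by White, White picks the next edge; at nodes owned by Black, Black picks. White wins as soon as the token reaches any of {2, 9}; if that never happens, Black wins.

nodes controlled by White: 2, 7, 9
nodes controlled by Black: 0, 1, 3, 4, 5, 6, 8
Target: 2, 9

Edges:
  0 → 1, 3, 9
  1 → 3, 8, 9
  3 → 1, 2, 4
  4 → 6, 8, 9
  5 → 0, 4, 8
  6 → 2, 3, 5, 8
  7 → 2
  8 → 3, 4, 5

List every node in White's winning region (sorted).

A0 = {2, 9}
A1: add {7} — 7 (White) has 7→2.
A2 = A1; e.g. 0 (Black) can still go to 1. Fixed point.
White's winning region = {2, 7, 9}.

2, 7, 9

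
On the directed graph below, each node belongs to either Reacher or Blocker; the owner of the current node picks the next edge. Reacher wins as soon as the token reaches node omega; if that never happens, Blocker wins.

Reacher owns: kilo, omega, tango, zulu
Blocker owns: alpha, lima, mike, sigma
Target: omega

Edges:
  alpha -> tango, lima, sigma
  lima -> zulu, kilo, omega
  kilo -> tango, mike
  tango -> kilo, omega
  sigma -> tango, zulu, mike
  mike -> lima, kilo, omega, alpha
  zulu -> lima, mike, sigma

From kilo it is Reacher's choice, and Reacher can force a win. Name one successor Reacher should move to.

A0 = {omega}
A1: add {tango} — tango (Reacher) has tango→omega.
A2: add {kilo} — kilo (Reacher) has kilo→tango.
A3 = A2; e.g. lima (Blocker) can still go to zulu. Fixed point.
From kilo, successor tango is in the attractor (rank 1); the other successor mike is not.

tango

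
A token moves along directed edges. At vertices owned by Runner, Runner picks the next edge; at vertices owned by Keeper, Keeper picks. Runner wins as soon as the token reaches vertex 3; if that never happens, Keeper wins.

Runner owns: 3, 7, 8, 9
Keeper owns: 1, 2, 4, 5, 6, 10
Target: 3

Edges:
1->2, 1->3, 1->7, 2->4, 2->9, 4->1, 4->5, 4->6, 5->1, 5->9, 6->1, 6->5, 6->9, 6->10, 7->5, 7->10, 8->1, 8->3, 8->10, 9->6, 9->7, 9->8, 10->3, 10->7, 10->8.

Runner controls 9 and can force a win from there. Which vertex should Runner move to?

8

A0 = {3}
A1: add {8} — 8 (Runner) has 8→3.
A2: add {9} — 9 (Runner) has 9→8.
A3 = A2; e.g. 1 (Keeper) can still go to 2. Fixed point.
From 9, successor 8 is in the attractor (rank 1); the other successors 6, 7 are not.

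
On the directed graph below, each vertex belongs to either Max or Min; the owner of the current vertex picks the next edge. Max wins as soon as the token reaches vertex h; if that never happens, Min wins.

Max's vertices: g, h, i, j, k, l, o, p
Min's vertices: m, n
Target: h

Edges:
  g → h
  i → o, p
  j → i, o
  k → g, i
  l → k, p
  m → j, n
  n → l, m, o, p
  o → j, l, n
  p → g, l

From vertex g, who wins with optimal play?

Max

A0 = {h}
A1: add {g} — g (Max) has g→h.
g ∈ A1, so Max can force the target.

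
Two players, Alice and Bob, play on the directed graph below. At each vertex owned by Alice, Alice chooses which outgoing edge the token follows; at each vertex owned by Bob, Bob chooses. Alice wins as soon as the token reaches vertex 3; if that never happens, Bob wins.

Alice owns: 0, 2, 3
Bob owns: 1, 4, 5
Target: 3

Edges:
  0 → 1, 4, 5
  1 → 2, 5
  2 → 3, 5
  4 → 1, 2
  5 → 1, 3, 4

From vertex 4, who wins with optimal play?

A0 = {3}
A1: add {2} — 2 (Alice) has 2→3.
A2 = A1; e.g. 0 (Alice) has no edge into A1. Fixed point.
4 never enters the attractor, so Bob can avoid the target forever.

Bob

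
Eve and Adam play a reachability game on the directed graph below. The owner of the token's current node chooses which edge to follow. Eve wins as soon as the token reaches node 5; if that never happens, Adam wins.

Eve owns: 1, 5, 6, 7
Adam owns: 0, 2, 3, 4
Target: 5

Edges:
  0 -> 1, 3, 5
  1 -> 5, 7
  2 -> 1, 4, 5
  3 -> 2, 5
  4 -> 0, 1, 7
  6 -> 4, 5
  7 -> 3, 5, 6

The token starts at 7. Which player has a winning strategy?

A0 = {5}
A1: add {1, 6, 7} — 1 (Eve) has 1→5; 6 (Eve) has 6→5; 7 (Eve) has 7→5.
A2 = A1; e.g. 0 (Adam) can still go to 3. Fixed point.
7 ∈ A1, so Eve can force the target.

Eve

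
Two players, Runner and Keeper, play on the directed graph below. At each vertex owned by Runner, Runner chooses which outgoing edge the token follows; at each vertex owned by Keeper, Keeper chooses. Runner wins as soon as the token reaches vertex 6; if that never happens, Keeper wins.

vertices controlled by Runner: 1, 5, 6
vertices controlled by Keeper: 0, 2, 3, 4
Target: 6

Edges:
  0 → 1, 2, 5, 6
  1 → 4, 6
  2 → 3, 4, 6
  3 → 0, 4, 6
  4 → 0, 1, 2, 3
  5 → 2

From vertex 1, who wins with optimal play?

Runner

A0 = {6}
A1: add {1} — 1 (Runner) has 1→6.
A2 = A1; e.g. 0 (Keeper) can still go to 2. Fixed point.
1 ∈ A1, so Runner can force the target.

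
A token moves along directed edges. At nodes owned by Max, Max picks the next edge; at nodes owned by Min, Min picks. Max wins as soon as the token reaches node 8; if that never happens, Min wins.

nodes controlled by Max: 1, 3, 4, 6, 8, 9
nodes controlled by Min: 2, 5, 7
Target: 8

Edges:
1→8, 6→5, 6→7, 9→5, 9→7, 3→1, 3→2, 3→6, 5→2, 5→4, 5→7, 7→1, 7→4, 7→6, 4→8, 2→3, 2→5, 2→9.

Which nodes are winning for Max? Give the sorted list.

A0 = {8}
A1: add {1, 4} — 1 (Max) has 1→8; 4 (Max) has 4→8.
A2: add {3} — 3 (Max) has 3→1.
A3 = A2; e.g. 2 (Min) can still go to 5. Fixed point.
Max's winning region = {1, 3, 4, 8}.

1, 3, 4, 8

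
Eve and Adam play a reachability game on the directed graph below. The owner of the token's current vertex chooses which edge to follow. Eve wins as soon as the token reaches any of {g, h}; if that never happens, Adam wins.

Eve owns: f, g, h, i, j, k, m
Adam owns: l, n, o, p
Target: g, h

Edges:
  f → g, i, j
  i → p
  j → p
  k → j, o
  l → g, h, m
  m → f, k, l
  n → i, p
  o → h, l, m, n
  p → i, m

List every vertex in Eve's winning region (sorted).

A0 = {g, h}
A1: add {f} — f (Eve) has f→g.
A2: add {m} — m (Eve) has m→f.
A3: add {l} — l (Adam): all of {g, h, m} already in.
A4 = A3; e.g. i (Eve) has no edge into A3. Fixed point.
Eve's winning region = {f, g, h, l, m}.

f, g, h, l, m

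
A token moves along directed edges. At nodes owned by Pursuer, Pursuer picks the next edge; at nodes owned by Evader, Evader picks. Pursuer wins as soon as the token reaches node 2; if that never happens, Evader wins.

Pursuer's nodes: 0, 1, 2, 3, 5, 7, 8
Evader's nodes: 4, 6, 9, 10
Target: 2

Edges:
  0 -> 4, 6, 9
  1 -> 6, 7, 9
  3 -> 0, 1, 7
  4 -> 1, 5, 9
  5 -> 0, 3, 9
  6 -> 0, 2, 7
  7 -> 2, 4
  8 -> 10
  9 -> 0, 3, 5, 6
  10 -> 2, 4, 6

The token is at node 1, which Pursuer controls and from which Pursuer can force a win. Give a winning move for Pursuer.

7

A0 = {2}
A1: add {7} — 7 (Pursuer) has 7→2.
A2: add {1, 3} — 1 (Pursuer) has 1→7; 3 (Pursuer) has 3→7.
A3: add {5} — 5 (Pursuer) has 5→3.
A4 = A3; e.g. 0 (Pursuer) has no edge into A3. Fixed point.
From 1, successor 7 is in the attractor (rank 1); the other successors 6, 9 are not.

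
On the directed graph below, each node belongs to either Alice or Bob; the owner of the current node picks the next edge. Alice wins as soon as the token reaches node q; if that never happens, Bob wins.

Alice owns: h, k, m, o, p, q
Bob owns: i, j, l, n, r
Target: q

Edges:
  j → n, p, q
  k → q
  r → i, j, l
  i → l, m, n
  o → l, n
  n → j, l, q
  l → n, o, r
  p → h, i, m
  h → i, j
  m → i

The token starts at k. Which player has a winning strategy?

A0 = {q}
A1: add {k} — k (Alice) has k→q.
A2 = A1; e.g. h (Alice) has no edge into A1. Fixed point.
k ∈ A1, so Alice can force the target.

Alice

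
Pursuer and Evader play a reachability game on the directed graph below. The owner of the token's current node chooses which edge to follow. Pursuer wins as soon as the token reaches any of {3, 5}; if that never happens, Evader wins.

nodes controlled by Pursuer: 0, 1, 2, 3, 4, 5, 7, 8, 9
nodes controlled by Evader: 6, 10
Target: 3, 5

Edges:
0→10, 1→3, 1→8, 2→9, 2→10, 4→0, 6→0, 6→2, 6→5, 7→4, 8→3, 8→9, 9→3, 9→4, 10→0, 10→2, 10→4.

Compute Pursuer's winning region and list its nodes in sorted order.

A0 = {3, 5}
A1: add {1, 8, 9} — 1 (Pursuer) has 1→3; 8 (Pursuer) has 8→3; 9 (Pursuer) has 9→3.
A2: add {2} — 2 (Pursuer) has 2→9.
A3 = A2; e.g. 0 (Pursuer) has no edge into A2. Fixed point.
Pursuer's winning region = {1, 2, 3, 5, 8, 9}.

1, 2, 3, 5, 8, 9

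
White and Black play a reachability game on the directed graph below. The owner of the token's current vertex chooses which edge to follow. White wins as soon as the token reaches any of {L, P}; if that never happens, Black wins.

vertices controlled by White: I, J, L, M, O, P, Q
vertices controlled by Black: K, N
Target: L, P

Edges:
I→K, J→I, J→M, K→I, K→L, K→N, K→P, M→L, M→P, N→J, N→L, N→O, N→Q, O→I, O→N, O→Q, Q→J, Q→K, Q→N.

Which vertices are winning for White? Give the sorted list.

J, L, M, N, O, P, Q

A0 = {L, P}
A1: add {M} — M (White) has M→L.
A2: add {J} — J (White) has J→M.
A3: add {Q} — Q (White) has Q→J.
A4: add {O} — O (White) has O→Q.
A5: add {N} — N (Black): all of {J, L, O, Q} already in.
A6 = A5; e.g. I (White) has no edge into A5. Fixed point.
White's winning region = {J, L, M, N, O, P, Q}.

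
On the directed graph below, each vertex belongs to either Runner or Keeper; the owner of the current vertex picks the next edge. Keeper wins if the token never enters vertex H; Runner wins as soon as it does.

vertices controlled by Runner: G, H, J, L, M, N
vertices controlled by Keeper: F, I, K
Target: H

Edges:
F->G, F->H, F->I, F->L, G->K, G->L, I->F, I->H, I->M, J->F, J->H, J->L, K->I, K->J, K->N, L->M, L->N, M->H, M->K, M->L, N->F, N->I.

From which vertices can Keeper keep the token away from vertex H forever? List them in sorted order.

A0 = {H}
A1: add {J, M} — J (Runner) has J→H; M (Runner) has M→H.
A2: add {L} — L (Runner) has L→M.
A3: add {G} — G (Runner) has G→L.
A4 = A3; e.g. F (Keeper) can still go to I. Fixed point.
Runner's attractor = {G, H, J, L, M}; Keeper avoids the target exactly from the complement.

F, I, K, N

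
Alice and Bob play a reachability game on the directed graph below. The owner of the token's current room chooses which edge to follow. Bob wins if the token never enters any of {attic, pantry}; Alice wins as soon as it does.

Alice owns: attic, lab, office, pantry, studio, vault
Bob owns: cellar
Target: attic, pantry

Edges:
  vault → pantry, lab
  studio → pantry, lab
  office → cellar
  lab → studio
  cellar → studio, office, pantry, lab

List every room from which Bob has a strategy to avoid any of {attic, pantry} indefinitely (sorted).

A0 = {attic, pantry}
A1: add {studio, vault} — vault (Alice) has vault→pantry; studio (Alice) has studio→pantry.
A2: add {lab} — lab (Alice) has lab→studio.
A3 = A2; e.g. office (Alice) has no edge into A2. Fixed point.
Alice's attractor = {attic, lab, pantry, studio, vault}; Bob avoids the target exactly from the complement.

cellar, office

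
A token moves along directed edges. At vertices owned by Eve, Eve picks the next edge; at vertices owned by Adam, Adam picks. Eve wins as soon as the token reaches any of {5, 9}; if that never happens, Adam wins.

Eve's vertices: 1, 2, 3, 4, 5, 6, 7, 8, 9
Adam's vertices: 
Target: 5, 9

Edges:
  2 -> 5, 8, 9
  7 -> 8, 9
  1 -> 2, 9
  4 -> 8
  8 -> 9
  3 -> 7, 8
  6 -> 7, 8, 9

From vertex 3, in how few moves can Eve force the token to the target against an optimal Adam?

2

A0 = {5, 9}
A1: add {1, 2, 6, 7, 8} — 1 (Eve) has 1→9; 2 (Eve) has 2→5; 6 (Eve) has 6→9; 7 (Eve) has 7→9; 8 (Eve) has 8→9.
A2: add {3, 4} — 3 (Eve) has 3→7; 4 (Eve) has 4→8.
A2 = all vertices. Fixed point.
3 enters the attractor at level 2, so Eve can force the target in 2 moves from there.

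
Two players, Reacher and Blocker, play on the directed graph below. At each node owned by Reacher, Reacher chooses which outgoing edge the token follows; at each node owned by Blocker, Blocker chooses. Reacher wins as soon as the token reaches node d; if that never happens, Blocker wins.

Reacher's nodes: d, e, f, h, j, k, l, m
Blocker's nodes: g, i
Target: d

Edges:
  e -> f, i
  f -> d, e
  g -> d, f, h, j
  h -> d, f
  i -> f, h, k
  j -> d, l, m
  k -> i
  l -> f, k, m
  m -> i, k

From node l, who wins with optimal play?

A0 = {d}
A1: add {f, h, j} — f (Reacher) has f→d; h (Reacher) has h→d; j (Reacher) has j→d.
A2: add {e, g, l} — e (Reacher) has e→f; g (Blocker): all of {d, f, h, j} already in; l (Reacher) has l→f.
A3 = A2; e.g. i (Blocker) can still go to k. Fixed point.
l ∈ A2, so Reacher can force the target.

Reacher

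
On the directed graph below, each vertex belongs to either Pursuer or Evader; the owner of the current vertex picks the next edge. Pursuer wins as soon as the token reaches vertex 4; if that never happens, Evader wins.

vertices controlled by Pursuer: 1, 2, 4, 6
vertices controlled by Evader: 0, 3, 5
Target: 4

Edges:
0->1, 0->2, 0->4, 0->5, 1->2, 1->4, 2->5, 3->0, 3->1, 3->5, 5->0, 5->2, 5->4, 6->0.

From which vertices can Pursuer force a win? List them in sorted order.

1, 4

A0 = {4}
A1: add {1} — 1 (Pursuer) has 1→4.
A2 = A1; e.g. 0 (Evader) can still go to 2. Fixed point.
Pursuer's winning region = {1, 4}.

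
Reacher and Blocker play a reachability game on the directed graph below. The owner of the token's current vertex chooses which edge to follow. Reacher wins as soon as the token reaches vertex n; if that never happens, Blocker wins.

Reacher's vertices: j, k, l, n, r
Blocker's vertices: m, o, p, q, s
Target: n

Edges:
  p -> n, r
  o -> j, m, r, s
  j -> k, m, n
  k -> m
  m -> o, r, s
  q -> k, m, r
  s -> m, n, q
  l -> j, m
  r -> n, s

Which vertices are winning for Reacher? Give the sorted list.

j, l, n, p, r

A0 = {n}
A1: add {j, r} — j (Reacher) has j→n; r (Reacher) has r→n.
A2: add {l, p} — l (Reacher) has l→j; p (Blocker): all of {n, r} already in.
A3 = A2; e.g. k (Reacher) has no edge into A2. Fixed point.
Reacher's winning region = {j, l, n, p, r}.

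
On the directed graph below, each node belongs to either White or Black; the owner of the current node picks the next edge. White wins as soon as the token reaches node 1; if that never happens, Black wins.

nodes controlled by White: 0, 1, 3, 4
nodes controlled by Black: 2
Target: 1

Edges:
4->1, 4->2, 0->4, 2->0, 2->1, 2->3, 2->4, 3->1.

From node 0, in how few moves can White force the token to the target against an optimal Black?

A0 = {1}
A1: add {3, 4} — 3 (White) has 3→1; 4 (White) has 4→1.
A2: add {0} — 0 (White) has 0→4.
0 enters the attractor at level 2, so White can force the target in 2 moves from there.

2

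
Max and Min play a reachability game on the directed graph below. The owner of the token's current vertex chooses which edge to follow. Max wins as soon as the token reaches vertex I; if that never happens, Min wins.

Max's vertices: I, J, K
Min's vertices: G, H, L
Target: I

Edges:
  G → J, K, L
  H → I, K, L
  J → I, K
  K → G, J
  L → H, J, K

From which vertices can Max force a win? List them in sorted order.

I, J, K

A0 = {I}
A1: add {J} — J (Max) has J→I.
A2: add {K} — K (Max) has K→J.
A3 = A2; e.g. G (Min) can still go to L. Fixed point.
Max's winning region = {I, J, K}.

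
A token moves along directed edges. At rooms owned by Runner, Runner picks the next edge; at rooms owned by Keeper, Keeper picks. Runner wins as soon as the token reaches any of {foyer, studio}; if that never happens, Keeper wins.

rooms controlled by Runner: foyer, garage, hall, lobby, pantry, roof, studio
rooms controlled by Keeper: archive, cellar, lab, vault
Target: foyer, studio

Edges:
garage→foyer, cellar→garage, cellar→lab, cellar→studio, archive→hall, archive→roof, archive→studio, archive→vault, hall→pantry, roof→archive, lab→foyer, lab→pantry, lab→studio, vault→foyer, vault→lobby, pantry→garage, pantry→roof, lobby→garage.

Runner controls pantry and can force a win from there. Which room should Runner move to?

A0 = {foyer, studio}
A1: add {garage} — garage (Runner) has garage→foyer.
A2: add {lobby, pantry} — pantry (Runner) has pantry→garage; lobby (Runner) has lobby→garage.
A3: add {hall, lab, vault} — hall (Runner) has hall→pantry; lab (Keeper): all of {foyer, pantry, studio} already in; vault (Keeper): all of {foyer, lobby} already in.
A4: add {cellar} — cellar (Keeper): all of {garage, lab, studio} already in.
A5 = A4; e.g. archive (Keeper) can still go to roof. Fixed point.
From pantry, successor garage is in the attractor (rank 1); the other successor roof is not.

garage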